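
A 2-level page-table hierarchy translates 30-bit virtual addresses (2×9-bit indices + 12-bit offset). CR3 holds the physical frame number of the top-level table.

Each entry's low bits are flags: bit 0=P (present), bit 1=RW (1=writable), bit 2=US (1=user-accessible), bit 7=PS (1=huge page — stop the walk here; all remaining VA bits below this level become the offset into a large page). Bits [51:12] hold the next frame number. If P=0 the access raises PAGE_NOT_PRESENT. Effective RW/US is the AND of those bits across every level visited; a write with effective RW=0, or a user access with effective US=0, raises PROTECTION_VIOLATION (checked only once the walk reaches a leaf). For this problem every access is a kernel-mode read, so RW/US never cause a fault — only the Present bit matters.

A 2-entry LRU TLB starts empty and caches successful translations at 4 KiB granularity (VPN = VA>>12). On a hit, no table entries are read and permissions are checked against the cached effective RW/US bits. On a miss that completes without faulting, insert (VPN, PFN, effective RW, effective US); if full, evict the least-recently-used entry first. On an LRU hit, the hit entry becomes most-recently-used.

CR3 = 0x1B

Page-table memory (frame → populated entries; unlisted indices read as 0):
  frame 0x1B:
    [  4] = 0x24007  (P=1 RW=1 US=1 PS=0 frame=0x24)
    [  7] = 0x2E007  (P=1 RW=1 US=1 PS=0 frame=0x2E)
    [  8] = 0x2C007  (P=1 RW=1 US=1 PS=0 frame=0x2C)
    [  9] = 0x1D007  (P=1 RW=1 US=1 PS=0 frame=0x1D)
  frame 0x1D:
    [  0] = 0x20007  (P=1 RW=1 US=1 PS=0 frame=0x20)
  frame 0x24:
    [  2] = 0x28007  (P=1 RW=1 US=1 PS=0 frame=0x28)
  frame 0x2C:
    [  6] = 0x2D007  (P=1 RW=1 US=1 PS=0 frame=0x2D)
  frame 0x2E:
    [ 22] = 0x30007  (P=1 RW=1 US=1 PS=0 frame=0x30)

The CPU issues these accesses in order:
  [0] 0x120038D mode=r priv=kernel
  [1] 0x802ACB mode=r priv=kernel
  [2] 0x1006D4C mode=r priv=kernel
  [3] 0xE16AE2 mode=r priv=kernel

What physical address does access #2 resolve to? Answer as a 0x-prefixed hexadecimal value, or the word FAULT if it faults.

Walk each access:
#0 VA=0x120038D (r,kernel):
  L0 @0x1B[9] → 0x1D007  P=1,RW=1,US=1,PS=0
  L1 @0x1D[0] → 0x20007  P=1,RW=1,US=1,PS=0
  ⇒ phys 0x2038D  [2 reads]
#1 VA=0x802ACB (r,kernel):
  L0 @0x1B[4] → 0x24007  P=1,RW=1,US=1,PS=0
  L1 @0x24[2] → 0x28007  P=1,RW=1,US=1,PS=0
  ⇒ phys 0x28ACB  [2 reads]
#2 VA=0x1006D4C (r,kernel):
  L0 @0x1B[8] → 0x2C007  P=1,RW=1,US=1,PS=0
  L1 @0x2C[6] → 0x2D007  P=1,RW=1,US=1,PS=0
  ⇒ phys 0x2DD4C  [2 reads]
#3 VA=0xE16AE2 (r,kernel):
  L0 @0x1B[7] → 0x2E007  P=1,RW=1,US=1,PS=0
  L1 @0x2E[22] → 0x30007  P=1,RW=1,US=1,PS=0
  ⇒ phys 0x30AE2  [2 reads]

Access #2 PA: 0x2DD4C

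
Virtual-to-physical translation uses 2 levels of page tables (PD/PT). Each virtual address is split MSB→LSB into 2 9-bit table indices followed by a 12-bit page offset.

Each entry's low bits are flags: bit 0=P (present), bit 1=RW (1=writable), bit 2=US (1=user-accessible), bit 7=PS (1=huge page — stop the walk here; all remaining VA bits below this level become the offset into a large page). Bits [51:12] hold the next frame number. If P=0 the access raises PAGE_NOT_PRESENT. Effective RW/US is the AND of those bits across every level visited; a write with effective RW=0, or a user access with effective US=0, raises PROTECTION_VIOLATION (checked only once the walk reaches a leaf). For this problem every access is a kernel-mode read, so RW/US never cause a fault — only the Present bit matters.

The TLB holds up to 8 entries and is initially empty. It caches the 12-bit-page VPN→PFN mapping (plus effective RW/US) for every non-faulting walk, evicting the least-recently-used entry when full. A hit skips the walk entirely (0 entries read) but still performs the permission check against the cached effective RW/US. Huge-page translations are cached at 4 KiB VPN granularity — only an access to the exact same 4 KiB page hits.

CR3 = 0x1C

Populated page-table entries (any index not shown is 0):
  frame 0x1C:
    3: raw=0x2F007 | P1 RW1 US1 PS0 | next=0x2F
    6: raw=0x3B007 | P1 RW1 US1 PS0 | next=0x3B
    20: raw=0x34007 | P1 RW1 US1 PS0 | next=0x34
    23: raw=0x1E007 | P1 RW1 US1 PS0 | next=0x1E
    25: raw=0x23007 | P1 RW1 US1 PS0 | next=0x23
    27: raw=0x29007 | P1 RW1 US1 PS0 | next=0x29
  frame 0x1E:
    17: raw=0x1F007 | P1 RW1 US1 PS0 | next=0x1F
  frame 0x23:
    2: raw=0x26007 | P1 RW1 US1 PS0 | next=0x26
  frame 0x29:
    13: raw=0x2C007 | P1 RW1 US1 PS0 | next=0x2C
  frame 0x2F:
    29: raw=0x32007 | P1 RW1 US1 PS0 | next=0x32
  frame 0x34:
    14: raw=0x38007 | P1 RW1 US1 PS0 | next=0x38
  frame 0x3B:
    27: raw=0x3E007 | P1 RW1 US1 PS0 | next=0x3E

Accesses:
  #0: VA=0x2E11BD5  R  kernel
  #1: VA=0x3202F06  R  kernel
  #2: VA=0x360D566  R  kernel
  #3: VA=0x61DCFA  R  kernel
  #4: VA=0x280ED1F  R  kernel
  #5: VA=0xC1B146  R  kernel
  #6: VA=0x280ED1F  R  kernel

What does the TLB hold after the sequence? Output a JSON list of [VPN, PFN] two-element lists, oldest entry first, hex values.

Per-access translation:
#0 VA=0x2E11BD5 (r,kernel):
  L0: frame=0x1C idx=23 entry=0x1E007 [P=1 RW=1 US=1 PS=0]
  L1: frame=0x1E idx=17 entry=0x1F007 [P=1 RW=1 US=1 PS=0]
  ✓ 0x1FBD5  — 2 lookups
#1 VA=0x3202F06 (r,kernel):
  L0: frame=0x1C idx=25 entry=0x23007 [P=1 RW=1 US=1 PS=0]
  L1: frame=0x23 idx=2 entry=0x26007 [P=1 RW=1 US=1 PS=0]
  ✓ 0x26F06  — 2 lookups
#2 VA=0x360D566 (r,kernel):
  L0: frame=0x1C idx=27 entry=0x29007 [P=1 RW=1 US=1 PS=0]
  L1: frame=0x29 idx=13 entry=0x2C007 [P=1 RW=1 US=1 PS=0]
  ✓ 0x2C566  — 2 lookups
#3 VA=0x61DCFA (r,kernel):
  L0: frame=0x1C idx=3 entry=0x2F007 [P=1 RW=1 US=1 PS=0]
  L1: frame=0x2F idx=29 entry=0x32007 [P=1 RW=1 US=1 PS=0]
  ✓ 0x32CFA  — 2 lookups
#4 VA=0x280ED1F (r,kernel):
  L0: frame=0x1C idx=20 entry=0x34007 [P=1 RW=1 US=1 PS=0]
  L1: frame=0x34 idx=14 entry=0x38007 [P=1 RW=1 US=1 PS=0]
  ✓ 0x38D1F  — 2 lookups
#5 VA=0xC1B146 (r,kernel):
  L0: frame=0x1C idx=6 entry=0x3B007 [P=1 RW=1 US=1 PS=0]
  L1: frame=0x3B idx=27 entry=0x3E007 [P=1 RW=1 US=1 PS=0]
  ✓ 0x3E146  — 2 lookups
#6 VA=0x280ED1F (r,kernel):
  TLB hit vpn=0x280E → PA=0x38D1F

TLB: [["0x2E11", "0x1F"], ["0x3202", "0x26"], ["0x360D", "0x2C"], ["0x61D", "0x32"], ["0xC1B", "0x3E"], ["0x280E", "0x38"]]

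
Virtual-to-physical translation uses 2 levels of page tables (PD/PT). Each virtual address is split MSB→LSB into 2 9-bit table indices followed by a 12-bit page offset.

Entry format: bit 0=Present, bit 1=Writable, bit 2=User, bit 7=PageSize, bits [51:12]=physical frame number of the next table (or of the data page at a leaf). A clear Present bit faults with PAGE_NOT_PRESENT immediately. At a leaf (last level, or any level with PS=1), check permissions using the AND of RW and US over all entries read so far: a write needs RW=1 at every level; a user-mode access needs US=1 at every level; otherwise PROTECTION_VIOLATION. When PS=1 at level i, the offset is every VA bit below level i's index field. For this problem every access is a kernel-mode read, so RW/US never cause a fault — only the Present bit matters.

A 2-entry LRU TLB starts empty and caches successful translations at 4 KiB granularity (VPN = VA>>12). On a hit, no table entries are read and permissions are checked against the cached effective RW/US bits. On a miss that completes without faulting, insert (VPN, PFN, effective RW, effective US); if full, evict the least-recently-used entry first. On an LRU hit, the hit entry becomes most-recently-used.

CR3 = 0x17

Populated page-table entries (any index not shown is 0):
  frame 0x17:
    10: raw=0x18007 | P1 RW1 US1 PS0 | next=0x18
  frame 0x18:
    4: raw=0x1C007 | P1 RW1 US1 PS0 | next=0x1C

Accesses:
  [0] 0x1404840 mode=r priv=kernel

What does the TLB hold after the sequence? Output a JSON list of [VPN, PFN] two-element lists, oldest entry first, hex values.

Walk each access:
#0 VA=0x1404840 (r,kernel):
  lvl0: tbl 0x17, slot 10 ⇒ 0x18007 (P1/RW1/US1/PS0)
  lvl1: tbl 0x18, slot 4 ⇒ 0x1C007 (P1/RW1/US1/PS0)
  → PA=0x1C840  (2 entries read)

TLB: [["0x1404", "0x1C"]]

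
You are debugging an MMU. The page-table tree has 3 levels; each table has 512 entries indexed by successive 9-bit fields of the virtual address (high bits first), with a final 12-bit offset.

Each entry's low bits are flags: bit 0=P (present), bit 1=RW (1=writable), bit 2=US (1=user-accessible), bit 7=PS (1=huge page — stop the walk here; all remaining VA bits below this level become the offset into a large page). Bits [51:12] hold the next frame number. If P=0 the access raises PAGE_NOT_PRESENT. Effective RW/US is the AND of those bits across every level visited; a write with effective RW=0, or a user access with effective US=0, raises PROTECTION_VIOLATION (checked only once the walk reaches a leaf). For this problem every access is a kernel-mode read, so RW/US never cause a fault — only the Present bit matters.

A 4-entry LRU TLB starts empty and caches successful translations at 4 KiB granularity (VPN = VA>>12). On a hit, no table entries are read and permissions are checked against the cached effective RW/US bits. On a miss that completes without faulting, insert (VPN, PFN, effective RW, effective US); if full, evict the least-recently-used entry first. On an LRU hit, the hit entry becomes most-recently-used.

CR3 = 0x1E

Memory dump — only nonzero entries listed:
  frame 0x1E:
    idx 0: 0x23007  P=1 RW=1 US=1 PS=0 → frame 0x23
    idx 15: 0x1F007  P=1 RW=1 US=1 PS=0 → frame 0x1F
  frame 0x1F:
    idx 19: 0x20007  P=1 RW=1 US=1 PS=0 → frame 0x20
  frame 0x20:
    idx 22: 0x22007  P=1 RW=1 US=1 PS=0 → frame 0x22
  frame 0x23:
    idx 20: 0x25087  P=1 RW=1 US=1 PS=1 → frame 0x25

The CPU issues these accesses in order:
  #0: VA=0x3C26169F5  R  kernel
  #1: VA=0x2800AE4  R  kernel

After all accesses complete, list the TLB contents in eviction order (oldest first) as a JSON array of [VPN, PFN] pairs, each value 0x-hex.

Walk each access:
#0 VA=0x3C26169F5 (r,kernel):
  L0: frame=0x1E idx=15 entry=0x1F007 [P=1 RW=1 US=1 PS=0]
  L1: frame=0x1F idx=19 entry=0x20007 [P=1 RW=1 US=1 PS=0]
  L2: frame=0x20 idx=22 entry=0x22007 [P=1 RW=1 US=1 PS=0]
  ⇒ phys 0x229F5  [3 reads]
#1 VA=0x2800AE4 (r,kernel):
  L0: frame=0x1E idx=0 entry=0x23007 [P=1 RW=1 US=1 PS=0]
  L1: frame=0x23 idx=20 entry=0x25087 [P=1 RW=1 US=1 PS=1]
  ⇒ phys 0x25AE4 (huge @L1)  [2 reads]

TLB: [["0x3C2616", "0x22"], ["0x2800", "0x25"]]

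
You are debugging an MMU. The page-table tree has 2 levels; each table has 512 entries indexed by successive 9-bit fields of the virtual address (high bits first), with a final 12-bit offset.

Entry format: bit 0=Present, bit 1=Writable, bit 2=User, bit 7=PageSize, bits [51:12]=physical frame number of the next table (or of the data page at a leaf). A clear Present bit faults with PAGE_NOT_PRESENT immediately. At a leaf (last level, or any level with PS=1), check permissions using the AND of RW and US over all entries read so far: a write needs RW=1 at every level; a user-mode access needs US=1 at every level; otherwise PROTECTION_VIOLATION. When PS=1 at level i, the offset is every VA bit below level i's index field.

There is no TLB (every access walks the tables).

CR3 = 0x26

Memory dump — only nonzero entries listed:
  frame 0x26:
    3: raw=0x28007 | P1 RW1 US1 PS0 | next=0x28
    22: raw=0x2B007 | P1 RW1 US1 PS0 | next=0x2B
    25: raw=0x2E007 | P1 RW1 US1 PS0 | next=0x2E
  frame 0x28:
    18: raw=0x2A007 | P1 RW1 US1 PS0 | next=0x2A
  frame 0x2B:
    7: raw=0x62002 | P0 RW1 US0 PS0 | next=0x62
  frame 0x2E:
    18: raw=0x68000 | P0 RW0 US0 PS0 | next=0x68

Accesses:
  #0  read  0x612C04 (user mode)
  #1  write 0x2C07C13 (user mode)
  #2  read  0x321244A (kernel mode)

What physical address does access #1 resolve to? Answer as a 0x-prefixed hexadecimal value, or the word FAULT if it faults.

Per-access translation:
#0 VA=0x612C04 (r,user):
  lvl0: tbl 0x26, slot 3 ⇒ 0x28007 (P1/RW1/US1/PS0)
  lvl1: tbl 0x28, slot 18 ⇒ 0x2A007 (P1/RW1/US1/PS0)
  ⇒ phys 0x2AC04  [2 reads]
#1 VA=0x2C07C13 (w,user):
  lvl0: tbl 0x26, slot 22 ⇒ 0x2B007 (P1/RW1/US1/PS0)
  lvl1: tbl 0x2B, slot 7 ⇒ 0x62002 (P0/RW1/US0/PS0)
  ✗ PAGE_NOT_PRESENT  [2 reads]
#2 VA=0x321244A (r,kernel):
  lvl0: tbl 0x26, slot 25 ⇒ 0x2E007 (P1/RW1/US1/PS0)
  lvl1: tbl 0x2E, slot 18 ⇒ 0x68000 (P0/RW0/US0/PS0)
  ✗ PAGE_NOT_PRESENT  [2 reads]

Access #1 PA: FAULT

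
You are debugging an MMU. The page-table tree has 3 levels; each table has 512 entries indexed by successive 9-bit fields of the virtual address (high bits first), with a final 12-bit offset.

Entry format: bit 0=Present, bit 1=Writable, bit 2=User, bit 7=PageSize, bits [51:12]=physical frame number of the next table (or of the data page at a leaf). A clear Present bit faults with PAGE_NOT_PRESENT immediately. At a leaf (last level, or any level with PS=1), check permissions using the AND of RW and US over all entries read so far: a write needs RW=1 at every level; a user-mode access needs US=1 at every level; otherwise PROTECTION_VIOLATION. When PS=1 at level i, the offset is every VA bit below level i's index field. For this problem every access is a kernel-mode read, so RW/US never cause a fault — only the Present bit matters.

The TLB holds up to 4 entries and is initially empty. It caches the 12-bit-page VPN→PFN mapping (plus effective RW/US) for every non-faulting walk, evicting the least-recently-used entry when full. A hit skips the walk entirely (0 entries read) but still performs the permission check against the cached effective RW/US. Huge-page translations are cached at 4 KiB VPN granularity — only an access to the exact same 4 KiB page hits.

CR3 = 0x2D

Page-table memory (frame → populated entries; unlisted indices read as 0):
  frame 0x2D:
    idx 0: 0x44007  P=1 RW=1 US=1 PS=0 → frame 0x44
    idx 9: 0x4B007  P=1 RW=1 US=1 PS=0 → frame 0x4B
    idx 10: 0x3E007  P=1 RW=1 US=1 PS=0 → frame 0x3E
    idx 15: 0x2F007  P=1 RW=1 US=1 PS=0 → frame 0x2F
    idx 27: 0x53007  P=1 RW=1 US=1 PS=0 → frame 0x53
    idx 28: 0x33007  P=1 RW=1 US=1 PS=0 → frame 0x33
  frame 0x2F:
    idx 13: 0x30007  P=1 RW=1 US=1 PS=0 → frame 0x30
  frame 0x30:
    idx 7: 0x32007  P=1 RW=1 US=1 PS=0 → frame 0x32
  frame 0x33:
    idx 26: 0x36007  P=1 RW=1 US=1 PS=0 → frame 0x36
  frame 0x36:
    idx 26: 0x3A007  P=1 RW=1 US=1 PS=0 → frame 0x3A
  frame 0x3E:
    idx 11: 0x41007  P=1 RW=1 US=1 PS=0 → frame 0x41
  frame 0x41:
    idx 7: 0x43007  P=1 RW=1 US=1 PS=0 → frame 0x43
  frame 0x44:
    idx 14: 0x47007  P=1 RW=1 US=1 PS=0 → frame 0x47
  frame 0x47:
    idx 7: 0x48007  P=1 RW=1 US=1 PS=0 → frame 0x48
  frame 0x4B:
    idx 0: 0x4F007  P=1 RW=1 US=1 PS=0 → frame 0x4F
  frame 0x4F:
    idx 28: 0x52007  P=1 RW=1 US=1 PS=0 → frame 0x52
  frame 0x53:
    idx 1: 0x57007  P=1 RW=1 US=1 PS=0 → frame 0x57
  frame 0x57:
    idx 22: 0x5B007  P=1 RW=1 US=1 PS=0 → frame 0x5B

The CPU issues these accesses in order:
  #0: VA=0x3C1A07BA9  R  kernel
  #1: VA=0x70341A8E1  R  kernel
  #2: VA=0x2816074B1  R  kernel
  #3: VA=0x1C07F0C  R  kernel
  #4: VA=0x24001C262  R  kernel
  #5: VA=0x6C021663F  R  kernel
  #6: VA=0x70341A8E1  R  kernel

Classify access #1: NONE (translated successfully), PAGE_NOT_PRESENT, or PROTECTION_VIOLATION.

Walk each access:
#0 VA=0x3C1A07BA9 (r,kernel):
  L0 @0x2D[15] → 0x2F007  P=1,RW=1,US=1,PS=0
  L1 @0x2F[13] → 0x30007  P=1,RW=1,US=1,PS=0
  L2 @0x30[7] → 0x32007  P=1,RW=1,US=1,PS=0
  → PA=0x32BA9  (3 entries read)
#1 VA=0x70341A8E1 (r,kernel):
  L0 @0x2D[28] → 0x33007  P=1,RW=1,US=1,PS=0
  L1 @0x33[26] → 0x36007  P=1,RW=1,US=1,PS=0
  L2 @0x36[26] → 0x3A007  P=1,RW=1,US=1,PS=0
  → PA=0x3A8E1  (3 entries read)
#2 VA=0x2816074B1 (r,kernel):
  L0 @0x2D[10] → 0x3E007  P=1,RW=1,US=1,PS=0
  L1 @0x3E[11] → 0x41007  P=1,RW=1,US=1,PS=0
  L2 @0x41[7] → 0x43007  P=1,RW=1,US=1,PS=0
  → PA=0x434B1  (3 entries read)
#3 VA=0x1C07F0C (r,kernel):
  L0 @0x2D[0] → 0x44007  P=1,RW=1,US=1,PS=0
  L1 @0x44[14] → 0x47007  P=1,RW=1,US=1,PS=0
  L2 @0x47[7] → 0x48007  P=1,RW=1,US=1,PS=0
  → PA=0x48F0C  (3 entries read)
#4 VA=0x24001C262 (r,kernel):
  L0 @0x2D[9] → 0x4B007  P=1,RW=1,US=1,PS=0
  L1 @0x4B[0] → 0x4F007  P=1,RW=1,US=1,PS=0
  L2 @0x4F[28] → 0x52007  P=1,RW=1,US=1,PS=0
  → PA=0x52262  (3 entries read)
#5 VA=0x6C021663F (r,kernel):
  L0 @0x2D[27] → 0x53007  P=1,RW=1,US=1,PS=0
  L1 @0x53[1] → 0x57007  P=1,RW=1,US=1,PS=0
  L2 @0x57[22] → 0x5B007  P=1,RW=1,US=1,PS=0
  → PA=0x5B63F  (3 entries read)
#6 VA=0x70341A8E1 (r,kernel):
  L0 @0x2D[28] → 0x33007  P=1,RW=1,US=1,PS=0
  L1 @0x33[26] → 0x36007  P=1,RW=1,US=1,PS=0
  L2 @0x36[26] → 0x3A007  P=1,RW=1,US=1,PS=0
  → PA=0x3A8E1  (3 entries read)

Access #1 fault: NONE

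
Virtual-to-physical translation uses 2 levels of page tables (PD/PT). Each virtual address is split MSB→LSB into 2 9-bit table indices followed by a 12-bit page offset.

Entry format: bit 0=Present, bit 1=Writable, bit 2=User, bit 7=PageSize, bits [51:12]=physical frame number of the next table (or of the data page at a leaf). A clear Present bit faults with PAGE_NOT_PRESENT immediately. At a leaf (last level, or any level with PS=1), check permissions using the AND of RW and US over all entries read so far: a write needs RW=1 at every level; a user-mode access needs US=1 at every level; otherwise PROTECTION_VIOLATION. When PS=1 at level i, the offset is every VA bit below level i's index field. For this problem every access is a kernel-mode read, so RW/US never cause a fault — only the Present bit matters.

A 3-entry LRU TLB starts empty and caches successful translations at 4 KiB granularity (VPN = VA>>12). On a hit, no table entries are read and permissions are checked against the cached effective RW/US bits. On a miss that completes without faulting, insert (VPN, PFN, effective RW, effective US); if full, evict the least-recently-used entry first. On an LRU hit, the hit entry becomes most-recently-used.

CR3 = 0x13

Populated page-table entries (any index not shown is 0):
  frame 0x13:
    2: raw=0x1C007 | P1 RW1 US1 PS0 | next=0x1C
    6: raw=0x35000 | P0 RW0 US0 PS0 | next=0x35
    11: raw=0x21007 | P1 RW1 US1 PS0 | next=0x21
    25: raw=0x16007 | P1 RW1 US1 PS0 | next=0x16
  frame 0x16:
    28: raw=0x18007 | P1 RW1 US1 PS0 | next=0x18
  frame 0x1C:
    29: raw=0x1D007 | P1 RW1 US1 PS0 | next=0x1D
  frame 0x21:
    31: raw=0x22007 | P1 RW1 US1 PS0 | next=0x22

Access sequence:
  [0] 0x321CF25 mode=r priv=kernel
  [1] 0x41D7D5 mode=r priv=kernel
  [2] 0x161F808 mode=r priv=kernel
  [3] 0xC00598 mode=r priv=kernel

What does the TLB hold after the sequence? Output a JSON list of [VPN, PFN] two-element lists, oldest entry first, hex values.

Trace:
#0 VA=0x321CF25 (r,kernel):
  L0 @0x13[25] → 0x16007  P=1,RW=1,US=1,PS=0
  L1 @0x16[28] → 0x18007  P=1,RW=1,US=1,PS=0
  → PA=0x18F25  (2 entries read)
#1 VA=0x41D7D5 (r,kernel):
  L0 @0x13[2] → 0x1C007  P=1,RW=1,US=1,PS=0
  L1 @0x1C[29] → 0x1D007  P=1,RW=1,US=1,PS=0
  → PA=0x1D7D5  (2 entries read)
#2 VA=0x161F808 (r,kernel):
  L0 @0x13[11] → 0x21007  P=1,RW=1,US=1,PS=0
  L1 @0x21[31] → 0x22007  P=1,RW=1,US=1,PS=0
  → PA=0x22808  (2 entries read)
#3 VA=0xC00598 (r,kernel):
  L0 @0x13[6] → 0x35000  P=0,RW=0,US=0,PS=0
  → PAGE_NOT_PRESENT  (1 entries read)

TLB: [["0x321C", "0x18"], ["0x41D", "0x1D"], ["0x161F", "0x22"]]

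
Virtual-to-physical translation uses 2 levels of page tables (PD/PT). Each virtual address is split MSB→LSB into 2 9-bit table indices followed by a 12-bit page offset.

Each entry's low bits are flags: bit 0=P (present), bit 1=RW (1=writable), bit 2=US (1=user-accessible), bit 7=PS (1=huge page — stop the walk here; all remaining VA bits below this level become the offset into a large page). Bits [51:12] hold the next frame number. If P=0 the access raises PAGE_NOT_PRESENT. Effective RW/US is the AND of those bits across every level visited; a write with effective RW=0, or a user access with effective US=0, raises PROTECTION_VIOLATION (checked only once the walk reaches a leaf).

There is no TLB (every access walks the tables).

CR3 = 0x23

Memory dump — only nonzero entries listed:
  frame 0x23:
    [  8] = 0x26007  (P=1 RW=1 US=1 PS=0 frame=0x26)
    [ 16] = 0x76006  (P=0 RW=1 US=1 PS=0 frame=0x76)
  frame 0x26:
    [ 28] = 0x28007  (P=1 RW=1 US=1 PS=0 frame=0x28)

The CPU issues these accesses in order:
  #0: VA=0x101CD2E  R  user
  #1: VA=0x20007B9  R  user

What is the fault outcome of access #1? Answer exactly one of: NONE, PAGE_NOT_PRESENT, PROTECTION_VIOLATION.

Walk each access:
#0 VA=0x101CD2E (r,user):
  L0: frame=0x23 idx=8 entry=0x26007 [P=1 RW=1 US=1 PS=0]
  L1: frame=0x26 idx=28 entry=0x28007 [P=1 RW=1 US=1 PS=0]
  → PA=0x28D2E  (2 entries read)
#1 VA=0x20007B9 (r,user):
  L0: frame=0x23 idx=16 entry=0x76006 [P=0 RW=1 US=1 PS=0]
  ⇒ fault: PAGE_NOT_PRESENT  — 1 lookups

Access #1 fault: PAGE_NOT_PRESENT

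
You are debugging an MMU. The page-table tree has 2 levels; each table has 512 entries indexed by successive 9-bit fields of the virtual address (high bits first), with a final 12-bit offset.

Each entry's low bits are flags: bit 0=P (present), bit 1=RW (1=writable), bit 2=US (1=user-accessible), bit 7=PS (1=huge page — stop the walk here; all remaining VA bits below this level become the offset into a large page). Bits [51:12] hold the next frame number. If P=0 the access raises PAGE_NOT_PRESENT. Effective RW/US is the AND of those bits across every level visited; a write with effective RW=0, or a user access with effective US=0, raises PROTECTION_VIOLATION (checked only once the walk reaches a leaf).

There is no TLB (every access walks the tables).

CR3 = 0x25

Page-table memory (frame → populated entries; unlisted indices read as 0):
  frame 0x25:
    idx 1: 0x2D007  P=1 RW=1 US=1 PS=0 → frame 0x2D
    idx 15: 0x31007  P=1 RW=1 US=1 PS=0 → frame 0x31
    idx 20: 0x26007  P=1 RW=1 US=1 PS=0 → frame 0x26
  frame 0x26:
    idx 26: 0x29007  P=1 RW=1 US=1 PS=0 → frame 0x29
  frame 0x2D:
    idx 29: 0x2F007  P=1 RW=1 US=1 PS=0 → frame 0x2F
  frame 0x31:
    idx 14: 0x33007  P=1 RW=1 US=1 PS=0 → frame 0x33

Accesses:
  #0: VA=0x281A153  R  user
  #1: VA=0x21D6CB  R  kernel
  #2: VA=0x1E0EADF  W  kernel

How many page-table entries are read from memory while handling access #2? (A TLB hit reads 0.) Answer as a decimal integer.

Trace:
#0 VA=0x281A153 (r,user):
  [0] read 0x25 idx=20: raw=0x26007 flags P=1 W=1 U=1 S=0
  [1] read 0x26 idx=26: raw=0x29007 flags P=1 W=1 U=1 S=0
  ⇒ phys 0x29153  [2 reads]
#1 VA=0x21D6CB (r,kernel):
  [0] read 0x25 idx=1: raw=0x2D007 flags P=1 W=1 U=1 S=0
  [1] read 0x2D idx=29: raw=0x2F007 flags P=1 W=1 U=1 S=0
  ⇒ phys 0x2F6CB  [2 reads]
#2 VA=0x1E0EADF (w,kernel):
  [0] read 0x25 idx=15: raw=0x31007 flags P=1 W=1 U=1 S=0
  [1] read 0x31 idx=14: raw=0x33007 flags P=1 W=1 U=1 S=0
  ⇒ phys 0x33ADF  [2 reads]

Entries read for #2: 2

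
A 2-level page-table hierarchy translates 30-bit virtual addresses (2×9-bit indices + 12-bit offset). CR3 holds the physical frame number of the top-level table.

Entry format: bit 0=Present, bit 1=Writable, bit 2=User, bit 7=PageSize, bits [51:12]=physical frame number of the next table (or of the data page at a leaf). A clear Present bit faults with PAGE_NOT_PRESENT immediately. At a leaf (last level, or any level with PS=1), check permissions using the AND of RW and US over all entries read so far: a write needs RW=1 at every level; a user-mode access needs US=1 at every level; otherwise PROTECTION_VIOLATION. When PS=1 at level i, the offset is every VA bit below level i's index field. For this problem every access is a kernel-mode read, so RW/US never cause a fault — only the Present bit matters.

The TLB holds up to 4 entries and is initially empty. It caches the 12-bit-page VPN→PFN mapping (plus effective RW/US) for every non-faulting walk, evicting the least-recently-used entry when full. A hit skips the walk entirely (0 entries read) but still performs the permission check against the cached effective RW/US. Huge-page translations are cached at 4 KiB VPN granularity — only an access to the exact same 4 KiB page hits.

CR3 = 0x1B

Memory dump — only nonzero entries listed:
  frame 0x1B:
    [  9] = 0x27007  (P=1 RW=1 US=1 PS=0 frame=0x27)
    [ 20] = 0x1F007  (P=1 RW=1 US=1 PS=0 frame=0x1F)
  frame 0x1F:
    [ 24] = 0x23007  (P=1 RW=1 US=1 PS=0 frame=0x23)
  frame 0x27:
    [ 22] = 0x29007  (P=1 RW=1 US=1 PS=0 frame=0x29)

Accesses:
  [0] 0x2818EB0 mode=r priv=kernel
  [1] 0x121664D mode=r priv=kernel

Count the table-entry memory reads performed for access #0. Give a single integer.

Walk each access:
#0 VA=0x2818EB0 (r,kernel):
  lvl0: tbl 0x1B, slot 20 ⇒ 0x1F007 (P1/RW1/US1/PS0)
  lvl1: tbl 0x1F, slot 24 ⇒ 0x23007 (P1/RW1/US1/PS0)
  → PA=0x23EB0  (2 entries read)
#1 VA=0x121664D (r,kernel):
  lvl0: tbl 0x1B, slot 9 ⇒ 0x27007 (P1/RW1/US1/PS0)
  lvl1: tbl 0x27, slot 22 ⇒ 0x29007 (P1/RW1/US1/PS0)
  → PA=0x2964D  (2 entries read)

Entries read for #0: 2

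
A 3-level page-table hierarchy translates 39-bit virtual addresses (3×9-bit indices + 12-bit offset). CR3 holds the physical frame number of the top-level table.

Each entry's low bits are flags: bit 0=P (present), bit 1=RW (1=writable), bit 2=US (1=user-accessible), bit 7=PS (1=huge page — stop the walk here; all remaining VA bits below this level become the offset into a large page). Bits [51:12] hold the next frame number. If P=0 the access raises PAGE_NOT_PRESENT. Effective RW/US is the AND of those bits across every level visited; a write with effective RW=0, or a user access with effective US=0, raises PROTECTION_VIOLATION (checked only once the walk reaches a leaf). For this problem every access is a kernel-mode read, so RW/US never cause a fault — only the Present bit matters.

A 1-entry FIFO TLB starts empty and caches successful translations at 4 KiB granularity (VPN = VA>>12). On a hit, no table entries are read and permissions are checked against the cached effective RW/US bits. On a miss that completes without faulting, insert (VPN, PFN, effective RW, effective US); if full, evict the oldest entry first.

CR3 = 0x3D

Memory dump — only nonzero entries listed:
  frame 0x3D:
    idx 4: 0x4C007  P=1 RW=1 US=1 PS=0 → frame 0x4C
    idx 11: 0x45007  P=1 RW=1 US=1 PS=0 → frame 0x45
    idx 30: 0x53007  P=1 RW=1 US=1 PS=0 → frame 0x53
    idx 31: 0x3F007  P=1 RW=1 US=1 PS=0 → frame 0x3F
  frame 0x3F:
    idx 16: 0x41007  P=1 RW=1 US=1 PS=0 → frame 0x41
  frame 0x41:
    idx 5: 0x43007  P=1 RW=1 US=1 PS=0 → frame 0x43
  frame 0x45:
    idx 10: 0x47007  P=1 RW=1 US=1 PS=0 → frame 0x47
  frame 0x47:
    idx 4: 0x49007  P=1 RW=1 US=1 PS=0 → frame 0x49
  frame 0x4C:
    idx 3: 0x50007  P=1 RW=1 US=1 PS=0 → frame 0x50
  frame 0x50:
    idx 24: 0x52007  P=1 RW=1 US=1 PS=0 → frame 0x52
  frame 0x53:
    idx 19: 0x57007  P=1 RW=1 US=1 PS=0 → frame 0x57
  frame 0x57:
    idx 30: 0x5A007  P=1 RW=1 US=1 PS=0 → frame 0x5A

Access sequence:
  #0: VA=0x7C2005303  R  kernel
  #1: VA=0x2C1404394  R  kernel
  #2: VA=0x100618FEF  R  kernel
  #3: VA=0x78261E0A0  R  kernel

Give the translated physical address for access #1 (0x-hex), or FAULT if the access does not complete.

Per-access translation:
#0 VA=0x7C2005303 (r,kernel):
  L0: frame=0x3D idx=31 entry=0x3F007 [P=1 RW=1 US=1 PS=0]
  L1: frame=0x3F idx=16 entry=0x41007 [P=1 RW=1 US=1 PS=0]
  L2: frame=0x41 idx=5 entry=0x43007 [P=1 RW=1 US=1 PS=0]
  ⇒ phys 0x43303  [3 reads]
#1 VA=0x2C1404394 (r,kernel):
  L0: frame=0x3D idx=11 entry=0x45007 [P=1 RW=1 US=1 PS=0]
  L1: frame=0x45 idx=10 entry=0x47007 [P=1 RW=1 US=1 PS=0]
  L2: frame=0x47 idx=4 entry=0x49007 [P=1 RW=1 US=1 PS=0]
  ⇒ phys 0x49394  [3 reads]
#2 VA=0x100618FEF (r,kernel):
  L0: frame=0x3D idx=4 entry=0x4C007 [P=1 RW=1 US=1 PS=0]
  L1: frame=0x4C idx=3 entry=0x50007 [P=1 RW=1 US=1 PS=0]
  L2: frame=0x50 idx=24 entry=0x52007 [P=1 RW=1 US=1 PS=0]
  ⇒ phys 0x52FEF  [3 reads]
#3 VA=0x78261E0A0 (r,kernel):
  L0: frame=0x3D idx=30 entry=0x53007 [P=1 RW=1 US=1 PS=0]
  L1: frame=0x53 idx=19 entry=0x57007 [P=1 RW=1 US=1 PS=0]
  L2: frame=0x57 idx=30 entry=0x5A007 [P=1 RW=1 US=1 PS=0]
  ⇒ phys 0x5A0A0  [3 reads]

Access #1 PA: 0x49394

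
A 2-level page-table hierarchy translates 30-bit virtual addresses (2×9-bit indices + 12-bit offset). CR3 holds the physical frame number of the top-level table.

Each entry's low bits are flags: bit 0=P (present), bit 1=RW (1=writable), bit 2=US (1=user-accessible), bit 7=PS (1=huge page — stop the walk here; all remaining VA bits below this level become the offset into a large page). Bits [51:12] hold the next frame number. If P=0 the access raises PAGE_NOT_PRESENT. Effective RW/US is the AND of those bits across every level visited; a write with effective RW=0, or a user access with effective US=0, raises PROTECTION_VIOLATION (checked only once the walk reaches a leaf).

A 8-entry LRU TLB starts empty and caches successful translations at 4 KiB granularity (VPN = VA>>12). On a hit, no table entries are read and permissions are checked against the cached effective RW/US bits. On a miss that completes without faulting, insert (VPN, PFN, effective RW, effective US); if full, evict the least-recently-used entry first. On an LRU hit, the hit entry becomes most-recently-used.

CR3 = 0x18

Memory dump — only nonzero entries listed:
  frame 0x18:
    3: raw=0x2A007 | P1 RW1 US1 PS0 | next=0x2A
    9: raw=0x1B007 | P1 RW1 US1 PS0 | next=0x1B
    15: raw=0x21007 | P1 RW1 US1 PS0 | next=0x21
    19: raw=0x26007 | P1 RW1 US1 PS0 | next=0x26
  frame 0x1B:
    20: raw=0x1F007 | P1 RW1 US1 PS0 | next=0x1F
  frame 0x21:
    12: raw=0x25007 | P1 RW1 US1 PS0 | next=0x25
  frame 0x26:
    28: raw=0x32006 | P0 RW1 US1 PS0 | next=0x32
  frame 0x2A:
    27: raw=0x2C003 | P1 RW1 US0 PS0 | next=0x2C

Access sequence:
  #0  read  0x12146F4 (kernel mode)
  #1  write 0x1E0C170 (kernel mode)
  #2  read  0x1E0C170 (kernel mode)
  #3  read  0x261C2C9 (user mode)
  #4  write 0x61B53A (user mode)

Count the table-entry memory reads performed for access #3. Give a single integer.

Walk each access:
#0 VA=0x12146F4 (r,kernel):
  L0 @0x18[9] → 0x1B007  P=1,RW=1,US=1,PS=0
  L1 @0x1B[20] → 0x1F007  P=1,RW=1,US=1,PS=0
  ⇒ phys 0x1F6F4  [2 reads]
#1 VA=0x1E0C170 (w,kernel):
  L0 @0x18[15] → 0x21007  P=1,RW=1,US=1,PS=0
  L1 @0x21[12] → 0x25007  P=1,RW=1,US=1,PS=0
  ⇒ phys 0x25170  [2 reads]
#2 VA=0x1E0C170 (r,kernel):
  TLB hit vpn=0x1E0C → PA=0x25170
#3 VA=0x261C2C9 (r,user):
  L0 @0x18[19] → 0x26007  P=1,RW=1,US=1,PS=0
  L1 @0x26[28] → 0x32006  P=0,RW=1,US=1,PS=0
  → PAGE_NOT_PRESENT  (2 entries read)
#4 VA=0x61B53A (w,user):
  L0 @0x18[3] → 0x2A007  P=1,RW=1,US=1,PS=0
  L1 @0x2A[27] → 0x2C003  P=1,RW=1,US=0,PS=0
  → PROTECTION_VIOLATION  (2 entries read)

Entries read for #3: 2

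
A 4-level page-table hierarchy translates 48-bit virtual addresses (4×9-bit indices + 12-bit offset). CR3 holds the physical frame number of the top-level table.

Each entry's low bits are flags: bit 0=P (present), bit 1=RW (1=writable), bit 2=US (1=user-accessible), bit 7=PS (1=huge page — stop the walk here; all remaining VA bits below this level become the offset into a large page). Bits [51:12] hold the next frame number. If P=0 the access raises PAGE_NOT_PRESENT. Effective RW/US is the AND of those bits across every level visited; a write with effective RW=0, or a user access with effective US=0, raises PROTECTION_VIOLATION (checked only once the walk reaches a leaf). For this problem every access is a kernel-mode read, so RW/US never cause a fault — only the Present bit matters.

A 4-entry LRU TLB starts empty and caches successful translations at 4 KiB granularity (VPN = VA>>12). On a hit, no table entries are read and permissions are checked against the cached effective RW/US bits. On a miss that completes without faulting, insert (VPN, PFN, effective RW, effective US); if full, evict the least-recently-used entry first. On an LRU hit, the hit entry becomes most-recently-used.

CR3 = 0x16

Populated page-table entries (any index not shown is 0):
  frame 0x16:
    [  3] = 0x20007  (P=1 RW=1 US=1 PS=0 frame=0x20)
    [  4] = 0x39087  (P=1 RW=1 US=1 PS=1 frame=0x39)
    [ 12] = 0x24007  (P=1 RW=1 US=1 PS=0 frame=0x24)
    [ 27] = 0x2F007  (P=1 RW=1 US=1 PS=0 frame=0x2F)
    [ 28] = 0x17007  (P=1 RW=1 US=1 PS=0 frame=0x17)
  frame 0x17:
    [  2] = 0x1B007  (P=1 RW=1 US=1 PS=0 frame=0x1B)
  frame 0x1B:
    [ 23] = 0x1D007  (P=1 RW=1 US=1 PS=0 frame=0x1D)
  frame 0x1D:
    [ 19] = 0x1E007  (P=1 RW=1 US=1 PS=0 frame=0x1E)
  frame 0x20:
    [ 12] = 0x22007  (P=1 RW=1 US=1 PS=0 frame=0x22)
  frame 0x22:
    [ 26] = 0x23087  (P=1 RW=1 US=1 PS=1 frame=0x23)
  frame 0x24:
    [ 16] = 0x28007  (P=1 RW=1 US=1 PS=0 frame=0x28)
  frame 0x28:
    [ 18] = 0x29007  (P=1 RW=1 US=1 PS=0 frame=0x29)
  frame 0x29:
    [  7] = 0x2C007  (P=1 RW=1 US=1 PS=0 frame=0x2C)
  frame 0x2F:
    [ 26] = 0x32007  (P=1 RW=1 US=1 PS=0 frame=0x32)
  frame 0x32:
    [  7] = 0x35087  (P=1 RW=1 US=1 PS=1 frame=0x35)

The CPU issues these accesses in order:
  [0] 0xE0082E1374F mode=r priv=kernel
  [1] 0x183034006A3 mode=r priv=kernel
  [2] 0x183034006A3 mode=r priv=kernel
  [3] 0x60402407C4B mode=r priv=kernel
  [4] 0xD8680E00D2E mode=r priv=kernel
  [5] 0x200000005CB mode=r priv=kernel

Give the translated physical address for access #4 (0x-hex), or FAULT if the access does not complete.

Trace:
#0 VA=0xE0082E1374F (r,kernel):
  [0] read 0x16 idx=28: raw=0x17007 flags P=1 W=1 U=1 S=0
  [1] read 0x17 idx=2: raw=0x1B007 flags P=1 W=1 U=1 S=0
  [2] read 0x1B idx=23: raw=0x1D007 flags P=1 W=1 U=1 S=0
  [3] read 0x1D idx=19: raw=0x1E007 flags P=1 W=1 U=1 S=0
  ✓ 0x1E74F  — 4 lookups
#1 VA=0x183034006A3 (r,kernel):
  [0] read 0x16 idx=3: raw=0x20007 flags P=1 W=1 U=1 S=0
  [1] read 0x20 idx=12: raw=0x22007 flags P=1 W=1 U=1 S=0
  [2] read 0x22 idx=26: raw=0x23087 flags P=1 W=1 U=1 S=1
  ✓ 0x236A3 (huge @L2)  — 3 lookups
#2 VA=0x183034006A3 (r,kernel):
  TLB hit vpn=0x18303400 → PA=0x236A3
#3 VA=0x60402407C4B (r,kernel):
  [0] read 0x16 idx=12: raw=0x24007 flags P=1 W=1 U=1 S=0
  [1] read 0x24 idx=16: raw=0x28007 flags P=1 W=1 U=1 S=0
  [2] read 0x28 idx=18: raw=0x29007 flags P=1 W=1 U=1 S=0
  [3] read 0x29 idx=7: raw=0x2C007 flags P=1 W=1 U=1 S=0
  ✓ 0x2CC4B  — 4 lookups
#4 VA=0xD8680E00D2E (r,kernel):
  [0] read 0x16 idx=27: raw=0x2F007 flags P=1 W=1 U=1 S=0
  [1] read 0x2F idx=26: raw=0x32007 flags P=1 W=1 U=1 S=0
  [2] read 0x32 idx=7: raw=0x35087 flags P=1 W=1 U=1 S=1
  ✓ 0x35D2E (huge @L2)  — 3 lookups
#5 VA=0x200000005CB (r,kernel):
  [0] read 0x16 idx=4: raw=0x39087 flags P=1 W=1 U=1 S=1
  ✓ 0x395CB (huge @L0)  — 1 lookups

Access #4 PA: 0x35D2E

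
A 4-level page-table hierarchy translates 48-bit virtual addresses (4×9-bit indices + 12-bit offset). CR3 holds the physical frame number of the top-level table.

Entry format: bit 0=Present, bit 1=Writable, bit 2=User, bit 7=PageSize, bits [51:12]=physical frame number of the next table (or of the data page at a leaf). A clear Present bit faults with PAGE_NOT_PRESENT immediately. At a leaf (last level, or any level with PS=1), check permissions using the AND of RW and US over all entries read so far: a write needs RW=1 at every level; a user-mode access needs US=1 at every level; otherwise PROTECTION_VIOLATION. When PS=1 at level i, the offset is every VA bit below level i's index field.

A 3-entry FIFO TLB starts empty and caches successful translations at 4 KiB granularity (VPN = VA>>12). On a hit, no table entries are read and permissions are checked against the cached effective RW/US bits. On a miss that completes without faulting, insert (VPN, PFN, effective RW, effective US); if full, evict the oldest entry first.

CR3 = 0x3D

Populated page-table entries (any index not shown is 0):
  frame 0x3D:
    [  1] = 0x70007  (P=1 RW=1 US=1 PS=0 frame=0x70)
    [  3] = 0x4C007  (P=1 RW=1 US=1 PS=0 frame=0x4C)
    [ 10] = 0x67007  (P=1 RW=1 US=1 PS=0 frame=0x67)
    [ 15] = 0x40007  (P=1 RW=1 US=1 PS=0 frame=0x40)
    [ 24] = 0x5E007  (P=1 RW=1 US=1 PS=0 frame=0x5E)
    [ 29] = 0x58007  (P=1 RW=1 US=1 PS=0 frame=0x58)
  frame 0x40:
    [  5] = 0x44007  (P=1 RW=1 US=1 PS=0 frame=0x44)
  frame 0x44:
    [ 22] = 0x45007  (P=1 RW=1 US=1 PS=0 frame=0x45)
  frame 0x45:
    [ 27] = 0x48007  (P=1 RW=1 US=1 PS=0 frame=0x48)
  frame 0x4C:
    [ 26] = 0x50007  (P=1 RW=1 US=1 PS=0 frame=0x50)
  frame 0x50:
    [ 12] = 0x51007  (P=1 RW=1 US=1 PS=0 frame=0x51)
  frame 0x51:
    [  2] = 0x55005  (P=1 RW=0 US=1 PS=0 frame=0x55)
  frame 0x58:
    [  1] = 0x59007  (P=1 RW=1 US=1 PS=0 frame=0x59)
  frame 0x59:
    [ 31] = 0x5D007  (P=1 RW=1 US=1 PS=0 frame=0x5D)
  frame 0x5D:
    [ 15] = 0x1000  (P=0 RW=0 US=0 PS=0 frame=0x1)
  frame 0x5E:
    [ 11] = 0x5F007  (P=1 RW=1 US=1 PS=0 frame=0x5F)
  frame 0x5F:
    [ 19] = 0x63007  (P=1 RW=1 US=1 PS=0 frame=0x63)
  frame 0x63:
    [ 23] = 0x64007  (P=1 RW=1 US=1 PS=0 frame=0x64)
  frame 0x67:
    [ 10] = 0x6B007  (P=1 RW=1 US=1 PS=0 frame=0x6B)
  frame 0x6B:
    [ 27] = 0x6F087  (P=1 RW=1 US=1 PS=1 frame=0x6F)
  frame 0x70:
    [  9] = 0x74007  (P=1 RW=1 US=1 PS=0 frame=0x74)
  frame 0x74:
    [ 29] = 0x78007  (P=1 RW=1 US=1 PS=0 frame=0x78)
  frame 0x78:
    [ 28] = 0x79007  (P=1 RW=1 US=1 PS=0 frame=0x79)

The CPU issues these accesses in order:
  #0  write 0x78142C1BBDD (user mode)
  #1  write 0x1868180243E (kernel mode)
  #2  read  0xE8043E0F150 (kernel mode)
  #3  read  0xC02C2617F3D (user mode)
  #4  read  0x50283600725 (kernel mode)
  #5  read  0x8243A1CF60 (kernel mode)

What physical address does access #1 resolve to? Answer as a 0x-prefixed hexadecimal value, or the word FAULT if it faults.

Trace:
#0 VA=0x78142C1BBDD (w,user):
  L0 @0x3D[15] → 0x40007  P=1,RW=1,US=1,PS=0
  L1 @0x40[5] → 0x44007  P=1,RW=1,US=1,PS=0
  L2 @0x44[22] → 0x45007  P=1,RW=1,US=1,PS=0
  L3 @0x45[27] → 0x48007  P=1,RW=1,US=1,PS=0
  ⇒ phys 0x48BDD  [4 reads]
#1 VA=0x1868180243E (w,kernel):
  L0 @0x3D[3] → 0x4C007  P=1,RW=1,US=1,PS=0
  L1 @0x4C[26] → 0x50007  P=1,RW=1,US=1,PS=0
  L2 @0x50[12] → 0x51007  P=1,RW=1,US=1,PS=0
  L3 @0x51[2] → 0x55005  P=1,RW=0,US=1,PS=0
  → PROTECTION_VIOLATION  (4 entries read)
#2 VA=0xE8043E0F150 (r,kernel):
  L0 @0x3D[29] → 0x58007  P=1,RW=1,US=1,PS=0
  L1 @0x58[1] → 0x59007  P=1,RW=1,US=1,PS=0
  L2 @0x59[31] → 0x5D007  P=1,RW=1,US=1,PS=0
  L3 @0x5D[15] → 0x1000  P=0,RW=0,US=0,PS=0
  → PAGE_NOT_PRESENT  (4 entries read)
#3 VA=0xC02C2617F3D (r,user):
  L0 @0x3D[24] → 0x5E007  P=1,RW=1,US=1,PS=0
  L1 @0x5E[11] → 0x5F007  P=1,RW=1,US=1,PS=0
  L2 @0x5F[19] → 0x63007  P=1,RW=1,US=1,PS=0
  L3 @0x63[23] → 0x64007  P=1,RW=1,US=1,PS=0
  ⇒ phys 0x64F3D  [4 reads]
#4 VA=0x50283600725 (r,kernel):
  L0 @0x3D[10] → 0x67007  P=1,RW=1,US=1,PS=0
  L1 @0x67[10] → 0x6B007  P=1,RW=1,US=1,PS=0
  L2 @0x6B[27] → 0x6F087  P=1,RW=1,US=1,PS=1
  ⇒ phys 0x6F725 (huge @L2)  [3 reads]
#5 VA=0x8243A1CF60 (r,kernel):
  L0 @0x3D[1] → 0x70007  P=1,RW=1,US=1,PS=0
  L1 @0x70[9] → 0x74007  P=1,RW=1,US=1,PS=0
  L2 @0x74[29] → 0x78007  P=1,RW=1,US=1,PS=0
  L3 @0x78[28] → 0x79007  P=1,RW=1,US=1,PS=0
  ⇒ phys 0x79F60  [4 reads]

Access #1 PA: FAULT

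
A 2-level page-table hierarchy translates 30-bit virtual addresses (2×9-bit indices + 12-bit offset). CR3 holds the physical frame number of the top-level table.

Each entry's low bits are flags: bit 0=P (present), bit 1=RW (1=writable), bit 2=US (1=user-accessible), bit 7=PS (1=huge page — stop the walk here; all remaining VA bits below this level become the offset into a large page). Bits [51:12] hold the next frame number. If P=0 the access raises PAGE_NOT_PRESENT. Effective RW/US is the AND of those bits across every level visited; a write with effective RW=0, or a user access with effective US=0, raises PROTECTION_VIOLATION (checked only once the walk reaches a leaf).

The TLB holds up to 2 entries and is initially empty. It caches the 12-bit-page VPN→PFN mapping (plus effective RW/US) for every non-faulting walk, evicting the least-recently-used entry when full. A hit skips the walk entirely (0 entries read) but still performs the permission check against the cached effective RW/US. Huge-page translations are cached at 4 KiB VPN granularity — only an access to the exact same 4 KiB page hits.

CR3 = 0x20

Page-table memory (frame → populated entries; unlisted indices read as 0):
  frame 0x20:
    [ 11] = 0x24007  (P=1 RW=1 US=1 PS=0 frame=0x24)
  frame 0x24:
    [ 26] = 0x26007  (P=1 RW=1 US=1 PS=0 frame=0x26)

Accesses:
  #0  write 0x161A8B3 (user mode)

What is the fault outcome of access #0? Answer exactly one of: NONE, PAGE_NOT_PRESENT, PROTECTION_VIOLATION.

Per-access translation:
#0 VA=0x161A8B3 (w,user):
  lvl0: tbl 0x20, slot 11 ⇒ 0x24007 (P1/RW1/US1/PS0)
  lvl1: tbl 0x24, slot 26 ⇒ 0x26007 (P1/RW1/US1/PS0)
  ⇒ phys 0x268B3  [2 reads]

Access #0 fault: NONE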